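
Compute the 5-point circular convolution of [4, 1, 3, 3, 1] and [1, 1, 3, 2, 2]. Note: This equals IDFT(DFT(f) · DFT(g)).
Either evaluate y[k] = Σ_j f[j]·g[(k-j) mod 5] directly, or use IDFT(DFT(f) · DFT(g)). y[0] = 4×1 + 1×2 + 3×2 + 3×3 + 1×1 = 22; y[1] = 4×1 + 1×1 + 3×2 + 3×2 + 1×3 = 20; y[2] = 4×3 + 1×1 + 3×1 + 3×2 + 1×2 = 24; y[3] = 4×2 + 1×3 + 3×1 + 3×1 + 1×2 = 19; y[4] = 4×2 + 1×2 + 3×3 + 3×1 + 1×1 = 23. Result: [22, 20, 24, 19, 23]

[22, 20, 24, 19, 23]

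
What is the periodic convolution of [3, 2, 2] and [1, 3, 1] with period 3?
Use y[k] = Σ_j f[j]·g[(k-j) mod 3]. y[0] = 3×1 + 2×1 + 2×3 = 11; y[1] = 3×3 + 2×1 + 2×1 = 13; y[2] = 3×1 + 2×3 + 2×1 = 11. Result: [11, 13, 11]

[11, 13, 11]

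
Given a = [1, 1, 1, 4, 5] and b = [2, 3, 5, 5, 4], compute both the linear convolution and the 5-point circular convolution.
Linear: y_lin[0] = 1×2 = 2; y_lin[1] = 1×3 + 1×2 = 5; y_lin[2] = 1×5 + 1×3 + 1×2 = 10; y_lin[3] = 1×5 + 1×5 + 1×3 + 4×2 = 21; y_lin[4] = 1×4 + 1×5 + 1×5 + 4×3 + 5×2 = 36; y_lin[5] = 1×4 + 1×5 + 4×5 + 5×3 = 44; y_lin[6] = 1×4 + 4×5 + 5×5 = 49; y_lin[7] = 4×4 + 5×5 = 41; y_lin[8] = 5×4 = 20 → [2, 5, 10, 21, 36, 44, 49, 41, 20]. Circular (length 5): y[0] = 1×2 + 1×4 + 1×5 + 4×5 + 5×3 = 46; y[1] = 1×3 + 1×2 + 1×4 + 4×5 + 5×5 = 54; y[2] = 1×5 + 1×3 + 1×2 + 4×4 + 5×5 = 51; y[3] = 1×5 + 1×5 + 1×3 + 4×2 + 5×4 = 41; y[4] = 1×4 + 1×5 + 1×5 + 4×3 + 5×2 = 36 → [46, 54, 51, 41, 36]

Linear: [2, 5, 10, 21, 36, 44, 49, 41, 20], Circular: [46, 54, 51, 41, 36]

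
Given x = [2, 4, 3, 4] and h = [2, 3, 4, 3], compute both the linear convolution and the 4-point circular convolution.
Linear: y_lin[0] = 2×2 = 4; y_lin[1] = 2×3 + 4×2 = 14; y_lin[2] = 2×4 + 4×3 + 3×2 = 26; y_lin[3] = 2×3 + 4×4 + 3×3 + 4×2 = 39; y_lin[4] = 4×3 + 3×4 + 4×3 = 36; y_lin[5] = 3×3 + 4×4 = 25; y_lin[6] = 4×3 = 12 → [4, 14, 26, 39, 36, 25, 12]. Circular (length 4): y[0] = 2×2 + 4×3 + 3×4 + 4×3 = 40; y[1] = 2×3 + 4×2 + 3×3 + 4×4 = 39; y[2] = 2×4 + 4×3 + 3×2 + 4×3 = 38; y[3] = 2×3 + 4×4 + 3×3 + 4×2 = 39 → [40, 39, 38, 39]

Linear: [4, 14, 26, 39, 36, 25, 12], Circular: [40, 39, 38, 39]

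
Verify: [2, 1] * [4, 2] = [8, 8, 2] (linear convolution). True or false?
Recompute linear convolution of [2, 1] and [4, 2]: y[0] = 2×4 = 8; y[1] = 2×2 + 1×4 = 8; y[2] = 1×2 = 2 → [8, 8, 2]. Given [8, 8, 2] matches, so answer: Yes

Yes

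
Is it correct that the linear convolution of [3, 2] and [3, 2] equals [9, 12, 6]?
Recompute linear convolution of [3, 2] and [3, 2]: y[0] = 3×3 = 9; y[1] = 3×2 + 2×3 = 12; y[2] = 2×2 = 4 → [9, 12, 4]. Compare to given [9, 12, 6]: they differ at index 2: given 6, correct 4, so answer: No

No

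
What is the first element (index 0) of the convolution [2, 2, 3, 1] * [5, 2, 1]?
Use y[k] = Σ_i a[i]·b[k-i] at k=0. y[0] = 2×5 = 10

10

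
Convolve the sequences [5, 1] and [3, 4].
y[0] = 5×3 = 15; y[1] = 5×4 + 1×3 = 23; y[2] = 1×4 = 4

[15, 23, 4]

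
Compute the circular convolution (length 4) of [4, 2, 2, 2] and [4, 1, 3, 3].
Use y[k] = Σ_j a[j]·b[(k-j) mod 4]. y[0] = 4×4 + 2×3 + 2×3 + 2×1 = 30; y[1] = 4×1 + 2×4 + 2×3 + 2×3 = 24; y[2] = 4×3 + 2×1 + 2×4 + 2×3 = 28; y[3] = 4×3 + 2×3 + 2×1 + 2×4 = 28. Result: [30, 24, 28, 28]

[30, 24, 28, 28]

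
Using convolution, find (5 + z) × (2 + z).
Ascending coefficients: a = [5, 1], b = [2, 1]. c[0] = 5×2 = 10; c[1] = 5×1 + 1×2 = 7; c[2] = 1×1 = 1. Result coefficients: [10, 7, 1] → 10 + 7z + z^2

10 + 7z + z^2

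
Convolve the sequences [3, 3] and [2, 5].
y[0] = 3×2 = 6; y[1] = 3×5 + 3×2 = 21; y[2] = 3×5 = 15

[6, 21, 15]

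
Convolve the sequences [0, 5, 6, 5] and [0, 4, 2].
y[0] = 0×0 = 0; y[1] = 0×4 + 5×0 = 0; y[2] = 0×2 + 5×4 + 6×0 = 20; y[3] = 5×2 + 6×4 + 5×0 = 34; y[4] = 6×2 + 5×4 = 32; y[5] = 5×2 = 10

[0, 0, 20, 34, 32, 10]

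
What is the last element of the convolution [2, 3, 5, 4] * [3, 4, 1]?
Use y[k] = Σ_i a[i]·b[k-i] at k=5. y[5] = 4×1 = 4

4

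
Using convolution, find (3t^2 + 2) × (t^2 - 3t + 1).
Ascending coefficients: a = [2, 0, 3], b = [1, -3, 1]. c[0] = 2×1 = 2; c[1] = 2×-3 + 0×1 = -6; c[2] = 2×1 + 0×-3 + 3×1 = 5; c[3] = 0×1 + 3×-3 = -9; c[4] = 3×1 = 3. Result coefficients: [2, -6, 5, -9, 3] → 3t^4 - 9t^3 + 5t^2 - 6t + 2

3t^4 - 9t^3 + 5t^2 - 6t + 2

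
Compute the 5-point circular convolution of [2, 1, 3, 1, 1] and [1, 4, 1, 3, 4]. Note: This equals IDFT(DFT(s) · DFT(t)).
Either evaluate y[k] = Σ_j s[j]·t[(k-j) mod 5] directly, or use IDFT(DFT(s) · DFT(t)). y[0] = 2×1 + 1×4 + 3×3 + 1×1 + 1×4 = 20; y[1] = 2×4 + 1×1 + 3×4 + 1×3 + 1×1 = 25; y[2] = 2×1 + 1×4 + 3×1 + 1×4 + 1×3 = 16; y[3] = 2×3 + 1×1 + 3×4 + 1×1 + 1×4 = 24; y[4] = 2×4 + 1×3 + 3×1 + 1×4 + 1×1 = 19. Result: [20, 25, 16, 24, 19]

[20, 25, 16, 24, 19]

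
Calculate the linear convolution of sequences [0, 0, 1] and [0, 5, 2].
y[0] = 0×0 = 0; y[1] = 0×5 + 0×0 = 0; y[2] = 0×2 + 0×5 + 1×0 = 0; y[3] = 0×2 + 1×5 = 5; y[4] = 1×2 = 2

[0, 0, 0, 5, 2]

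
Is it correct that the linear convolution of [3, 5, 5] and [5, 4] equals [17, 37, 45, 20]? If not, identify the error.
Recompute linear convolution of [3, 5, 5] and [5, 4]: y[0] = 3×5 = 15; y[1] = 3×4 + 5×5 = 37; y[2] = 5×4 + 5×5 = 45; y[3] = 5×4 = 20 → [15, 37, 45, 20]. Compare to given [17, 37, 45, 20]: they differ at index 0: given 17, correct 15, so answer: No

No. Error at index 0: given 17, correct 15.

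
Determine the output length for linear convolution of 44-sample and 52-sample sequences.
Linear/full convolution length: m + n - 1 = 44 + 52 - 1 = 95

95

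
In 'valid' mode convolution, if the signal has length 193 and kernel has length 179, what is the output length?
'Valid' mode counts only positions where the kernel fully overlaps the signal: m - n + 1 = 193 - 179 + 1 = 15

15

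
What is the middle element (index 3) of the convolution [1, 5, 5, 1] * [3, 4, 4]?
Use y[k] = Σ_i a[i]·b[k-i] at k=3. y[3] = 5×4 + 5×4 + 1×3 = 43

43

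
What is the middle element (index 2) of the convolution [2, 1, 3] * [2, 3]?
Use y[k] = Σ_i a[i]·b[k-i] at k=2. y[2] = 1×3 + 3×2 = 9

9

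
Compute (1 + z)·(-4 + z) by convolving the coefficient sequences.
Ascending coefficients: a = [1, 1], b = [-4, 1]. c[0] = 1×-4 = -4; c[1] = 1×1 + 1×-4 = -3; c[2] = 1×1 = 1. Result coefficients: [-4, -3, 1] → -4 - 3z + z^2

-4 - 3z + z^2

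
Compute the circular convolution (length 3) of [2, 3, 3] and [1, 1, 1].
Use y[k] = Σ_j u[j]·v[(k-j) mod 3]. y[0] = 2×1 + 3×1 + 3×1 = 8; y[1] = 2×1 + 3×1 + 3×1 = 8; y[2] = 2×1 + 3×1 + 3×1 = 8. Result: [8, 8, 8]

[8, 8, 8]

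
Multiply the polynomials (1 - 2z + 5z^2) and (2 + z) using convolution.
Ascending coefficients: a = [1, -2, 5], b = [2, 1]. c[0] = 1×2 = 2; c[1] = 1×1 + -2×2 = -3; c[2] = -2×1 + 5×2 = 8; c[3] = 5×1 = 5. Result coefficients: [2, -3, 8, 5] → 2 - 3z + 8z^2 + 5z^3

2 - 3z + 8z^2 + 5z^3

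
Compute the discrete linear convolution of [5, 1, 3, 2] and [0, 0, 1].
y[0] = 5×0 = 0; y[1] = 5×0 + 1×0 = 0; y[2] = 5×1 + 1×0 + 3×0 = 5; y[3] = 1×1 + 3×0 + 2×0 = 1; y[4] = 3×1 + 2×0 = 3; y[5] = 2×1 = 2

[0, 0, 5, 1, 3, 2]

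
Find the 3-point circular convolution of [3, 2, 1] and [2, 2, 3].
Use y[k] = Σ_j x[j]·h[(k-j) mod 3]. y[0] = 3×2 + 2×3 + 1×2 = 14; y[1] = 3×2 + 2×2 + 1×3 = 13; y[2] = 3×3 + 2×2 + 1×2 = 15. Result: [14, 13, 15]

[14, 13, 15]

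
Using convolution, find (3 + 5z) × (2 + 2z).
Ascending coefficients: a = [3, 5], b = [2, 2]. c[0] = 3×2 = 6; c[1] = 3×2 + 5×2 = 16; c[2] = 5×2 = 10. Result coefficients: [6, 16, 10] → 6 + 16z + 10z^2

6 + 16z + 10z^2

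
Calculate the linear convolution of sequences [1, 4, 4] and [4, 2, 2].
y[0] = 1×4 = 4; y[1] = 1×2 + 4×4 = 18; y[2] = 1×2 + 4×2 + 4×4 = 26; y[3] = 4×2 + 4×2 = 16; y[4] = 4×2 = 8

[4, 18, 26, 16, 8]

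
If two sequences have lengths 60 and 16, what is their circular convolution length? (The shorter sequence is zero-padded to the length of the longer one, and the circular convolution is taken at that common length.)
Circular convolution (zero-padding the shorter input) has length max(m, n) = max(60, 16) = 60

60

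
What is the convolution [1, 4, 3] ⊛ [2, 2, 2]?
y[0] = 1×2 = 2; y[1] = 1×2 + 4×2 = 10; y[2] = 1×2 + 4×2 + 3×2 = 16; y[3] = 4×2 + 3×2 = 14; y[4] = 3×2 = 6

[2, 10, 16, 14, 6]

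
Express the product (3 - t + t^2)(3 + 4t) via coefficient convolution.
Ascending coefficients: a = [3, -1, 1], b = [3, 4]. c[0] = 3×3 = 9; c[1] = 3×4 + -1×3 = 9; c[2] = -1×4 + 1×3 = -1; c[3] = 1×4 = 4. Result coefficients: [9, 9, -1, 4] → 9 + 9t - t^2 + 4t^3

9 + 9t - t^2 + 4t^3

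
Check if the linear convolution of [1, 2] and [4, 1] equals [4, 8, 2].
Recompute linear convolution of [1, 2] and [4, 1]: y[0] = 1×4 = 4; y[1] = 1×1 + 2×4 = 9; y[2] = 2×1 = 2 → [4, 9, 2]. Compare to given [4, 8, 2]: they differ at index 1: given 8, correct 9, so answer: No

No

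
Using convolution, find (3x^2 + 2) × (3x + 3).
Ascending coefficients: a = [2, 0, 3], b = [3, 3]. c[0] = 2×3 = 6; c[1] = 2×3 + 0×3 = 6; c[2] = 0×3 + 3×3 = 9; c[3] = 3×3 = 9. Result coefficients: [6, 6, 9, 9] → 9x^3 + 9x^2 + 6x + 6

9x^3 + 9x^2 + 6x + 6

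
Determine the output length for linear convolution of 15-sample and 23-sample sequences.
Linear/full convolution length: m + n - 1 = 15 + 23 - 1 = 37

37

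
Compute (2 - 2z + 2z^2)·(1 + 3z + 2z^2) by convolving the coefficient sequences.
Ascending coefficients: a = [2, -2, 2], b = [1, 3, 2]. c[0] = 2×1 = 2; c[1] = 2×3 + -2×1 = 4; c[2] = 2×2 + -2×3 + 2×1 = 0; c[3] = -2×2 + 2×3 = 2; c[4] = 2×2 = 4. Result coefficients: [2, 4, 0, 2, 4] → 2 + 4z + 2z^3 + 4z^4

2 + 4z + 2z^3 + 4z^4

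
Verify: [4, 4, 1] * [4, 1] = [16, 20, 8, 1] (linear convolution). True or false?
Recompute linear convolution of [4, 4, 1] and [4, 1]: y[0] = 4×4 = 16; y[1] = 4×1 + 4×4 = 20; y[2] = 4×1 + 1×4 = 8; y[3] = 1×1 = 1 → [16, 20, 8, 1]. Given [16, 20, 8, 1] matches, so answer: Yes

Yes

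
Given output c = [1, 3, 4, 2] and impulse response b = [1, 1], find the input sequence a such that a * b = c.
Deconvolve c=[1, 3, 4, 2] by b=[1, 1]. Since b[0]=1, solve forward: a[0] = c[0] / 1 = 1; a[1] = (c[1] - 1×1) / 1 = 2; a[2] = (c[2] - 2×1) / 1 = 2. So a = [1, 2, 2]. Check by forward convolution: c[0] = 1×1 = 1; c[1] = 1×1 + 2×1 = 3; c[2] = 2×1 + 2×1 = 4; c[3] = 2×1 = 2

[1, 2, 2]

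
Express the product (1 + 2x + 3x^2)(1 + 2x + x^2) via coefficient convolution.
Ascending coefficients: a = [1, 2, 3], b = [1, 2, 1]. c[0] = 1×1 = 1; c[1] = 1×2 + 2×1 = 4; c[2] = 1×1 + 2×2 + 3×1 = 8; c[3] = 2×1 + 3×2 = 8; c[4] = 3×1 = 3. Result coefficients: [1, 4, 8, 8, 3] → 1 + 4x + 8x^2 + 8x^3 + 3x^4

1 + 4x + 8x^2 + 8x^3 + 3x^4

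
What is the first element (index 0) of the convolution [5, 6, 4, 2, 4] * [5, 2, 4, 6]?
Use y[k] = Σ_i a[i]·b[k-i] at k=0. y[0] = 5×5 = 25

25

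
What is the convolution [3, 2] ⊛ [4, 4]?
y[0] = 3×4 = 12; y[1] = 3×4 + 2×4 = 20; y[2] = 2×4 = 8

[12, 20, 8]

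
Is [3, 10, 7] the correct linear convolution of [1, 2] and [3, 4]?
Recompute linear convolution of [1, 2] and [3, 4]: y[0] = 1×3 = 3; y[1] = 1×4 + 2×3 = 10; y[2] = 2×4 = 8 → [3, 10, 8]. Compare to given [3, 10, 7]: they differ at index 2: given 7, correct 8, so answer: No

No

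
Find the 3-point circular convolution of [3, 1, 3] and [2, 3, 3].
Use y[k] = Σ_j f[j]·g[(k-j) mod 3]. y[0] = 3×2 + 1×3 + 3×3 = 18; y[1] = 3×3 + 1×2 + 3×3 = 20; y[2] = 3×3 + 1×3 + 3×2 = 18. Result: [18, 20, 18]

[18, 20, 18]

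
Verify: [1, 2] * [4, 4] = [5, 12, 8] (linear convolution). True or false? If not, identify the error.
Recompute linear convolution of [1, 2] and [4, 4]: y[0] = 1×4 = 4; y[1] = 1×4 + 2×4 = 12; y[2] = 2×4 = 8 → [4, 12, 8]. Compare to given [5, 12, 8]: they differ at index 0: given 5, correct 4, so answer: No

No. Error at index 0: given 5, correct 4.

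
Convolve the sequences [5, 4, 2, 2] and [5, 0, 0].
y[0] = 5×5 = 25; y[1] = 5×0 + 4×5 = 20; y[2] = 5×0 + 4×0 + 2×5 = 10; y[3] = 4×0 + 2×0 + 2×5 = 10; y[4] = 2×0 + 2×0 = 0; y[5] = 2×0 = 0

[25, 20, 10, 10, 0, 0]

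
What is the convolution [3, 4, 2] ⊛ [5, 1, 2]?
y[0] = 3×5 = 15; y[1] = 3×1 + 4×5 = 23; y[2] = 3×2 + 4×1 + 2×5 = 20; y[3] = 4×2 + 2×1 = 10; y[4] = 2×2 = 4

[15, 23, 20, 10, 4]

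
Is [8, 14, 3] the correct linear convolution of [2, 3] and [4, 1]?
Recompute linear convolution of [2, 3] and [4, 1]: y[0] = 2×4 = 8; y[1] = 2×1 + 3×4 = 14; y[2] = 3×1 = 3 → [8, 14, 3]. Given [8, 14, 3] matches, so answer: Yes

Yes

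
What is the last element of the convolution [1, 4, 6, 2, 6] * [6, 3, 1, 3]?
Use y[k] = Σ_i a[i]·b[k-i] at k=7. y[7] = 6×3 = 18

18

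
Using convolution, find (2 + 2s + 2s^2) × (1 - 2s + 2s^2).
Ascending coefficients: a = [2, 2, 2], b = [1, -2, 2]. c[0] = 2×1 = 2; c[1] = 2×-2 + 2×1 = -2; c[2] = 2×2 + 2×-2 + 2×1 = 2; c[3] = 2×2 + 2×-2 = 0; c[4] = 2×2 = 4. Result coefficients: [2, -2, 2, 0, 4] → 2 - 2s + 2s^2 + 4s^4

2 - 2s + 2s^2 + 4s^4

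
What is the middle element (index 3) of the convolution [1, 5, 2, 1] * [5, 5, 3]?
Use y[k] = Σ_i a[i]·b[k-i] at k=3. y[3] = 5×3 + 2×5 + 1×5 = 30

30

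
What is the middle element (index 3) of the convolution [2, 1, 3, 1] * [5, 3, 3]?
Use y[k] = Σ_i a[i]·b[k-i] at k=3. y[3] = 1×3 + 3×3 + 1×5 = 17

17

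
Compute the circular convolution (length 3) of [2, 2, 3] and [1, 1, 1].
Use y[k] = Σ_j u[j]·v[(k-j) mod 3]. y[0] = 2×1 + 2×1 + 3×1 = 7; y[1] = 2×1 + 2×1 + 3×1 = 7; y[2] = 2×1 + 2×1 + 3×1 = 7. Result: [7, 7, 7]

[7, 7, 7]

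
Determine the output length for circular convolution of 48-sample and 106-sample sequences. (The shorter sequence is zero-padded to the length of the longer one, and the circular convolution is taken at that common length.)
Circular convolution (zero-padding the shorter input) has length max(m, n) = max(48, 106) = 106

106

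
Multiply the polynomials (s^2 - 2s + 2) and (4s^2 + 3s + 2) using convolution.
Ascending coefficients: a = [2, -2, 1], b = [2, 3, 4]. c[0] = 2×2 = 4; c[1] = 2×3 + -2×2 = 2; c[2] = 2×4 + -2×3 + 1×2 = 4; c[3] = -2×4 + 1×3 = -5; c[4] = 1×4 = 4. Result coefficients: [4, 2, 4, -5, 4] → 4s^4 - 5s^3 + 4s^2 + 2s + 4

4s^4 - 5s^3 + 4s^2 + 2s + 4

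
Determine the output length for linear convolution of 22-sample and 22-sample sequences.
Linear/full convolution length: m + n - 1 = 22 + 22 - 1 = 43

43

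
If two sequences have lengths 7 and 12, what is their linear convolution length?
Linear/full convolution length: m + n - 1 = 7 + 12 - 1 = 18

18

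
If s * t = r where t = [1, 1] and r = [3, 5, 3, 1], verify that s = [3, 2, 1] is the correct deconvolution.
Forward-compute [3, 2, 1] * [1, 1]: r[0] = 3×1 = 3; r[1] = 3×1 + 2×1 = 5; r[2] = 2×1 + 1×1 = 3; r[3] = 1×1 = 1 → [3, 5, 3, 1]. Matches given r = [3, 5, 3, 1], so verified.

Verified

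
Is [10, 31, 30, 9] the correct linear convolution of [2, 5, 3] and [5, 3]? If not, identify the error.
Recompute linear convolution of [2, 5, 3] and [5, 3]: y[0] = 2×5 = 10; y[1] = 2×3 + 5×5 = 31; y[2] = 5×3 + 3×5 = 30; y[3] = 3×3 = 9 → [10, 31, 30, 9]. Given [10, 31, 30, 9] matches, so answer: Yes

Yes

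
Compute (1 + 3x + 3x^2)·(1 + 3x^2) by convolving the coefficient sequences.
Ascending coefficients: a = [1, 3, 3], b = [1, 0, 3]. c[0] = 1×1 = 1; c[1] = 1×0 + 3×1 = 3; c[2] = 1×3 + 3×0 + 3×1 = 6; c[3] = 3×3 + 3×0 = 9; c[4] = 3×3 = 9. Result coefficients: [1, 3, 6, 9, 9] → 1 + 3x + 6x^2 + 9x^3 + 9x^4

1 + 3x + 6x^2 + 9x^3 + 9x^4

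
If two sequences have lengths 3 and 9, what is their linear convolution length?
Linear/full convolution length: m + n - 1 = 3 + 9 - 1 = 11

11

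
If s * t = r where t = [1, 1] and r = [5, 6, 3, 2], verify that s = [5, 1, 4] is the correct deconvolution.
Forward-compute [5, 1, 4] * [1, 1]: r[0] = 5×1 = 5; r[1] = 5×1 + 1×1 = 6; r[2] = 1×1 + 4×1 = 5; r[3] = 4×1 = 4 → [5, 6, 5, 4]. Does not match given r = [5, 6, 3, 2].

Not verified. [5, 1, 4] * [1, 1] = [5, 6, 5, 4], which differs from [5, 6, 3, 2] at index 2.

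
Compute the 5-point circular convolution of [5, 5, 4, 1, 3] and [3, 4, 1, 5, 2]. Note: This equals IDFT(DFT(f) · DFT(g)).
Either evaluate y[k] = Σ_j f[j]·g[(k-j) mod 5] directly, or use IDFT(DFT(f) · DFT(g)). y[0] = 5×3 + 5×2 + 4×5 + 1×1 + 3×4 = 58; y[1] = 5×4 + 5×3 + 4×2 + 1×5 + 3×1 = 51; y[2] = 5×1 + 5×4 + 4×3 + 1×2 + 3×5 = 54; y[3] = 5×5 + 5×1 + 4×4 + 1×3 + 3×2 = 55; y[4] = 5×2 + 5×5 + 4×1 + 1×4 + 3×3 = 52. Result: [58, 51, 54, 55, 52]

[58, 51, 54, 55, 52]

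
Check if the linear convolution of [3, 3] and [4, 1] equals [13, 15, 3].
Recompute linear convolution of [3, 3] and [4, 1]: y[0] = 3×4 = 12; y[1] = 3×1 + 3×4 = 15; y[2] = 3×1 = 3 → [12, 15, 3]. Compare to given [13, 15, 3]: they differ at index 0: given 13, correct 12, so answer: No

No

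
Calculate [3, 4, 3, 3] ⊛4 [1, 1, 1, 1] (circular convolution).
Use y[k] = Σ_j u[j]·v[(k-j) mod 4]. y[0] = 3×1 + 4×1 + 3×1 + 3×1 = 13; y[1] = 3×1 + 4×1 + 3×1 + 3×1 = 13; y[2] = 3×1 + 4×1 + 3×1 + 3×1 = 13; y[3] = 3×1 + 4×1 + 3×1 + 3×1 = 13. Result: [13, 13, 13, 13]

[13, 13, 13, 13]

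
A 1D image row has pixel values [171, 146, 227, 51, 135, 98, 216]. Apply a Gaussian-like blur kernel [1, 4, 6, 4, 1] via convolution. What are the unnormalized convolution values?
Convolve image row [171, 146, 227, 51, 135, 98, 216] with kernel [1, 4, 6, 4, 1]: y[0] = 171×1 = 171; y[1] = 171×4 + 146×1 = 830; y[2] = 171×6 + 146×4 + 227×1 = 1837; y[3] = 171×4 + 146×6 + 227×4 + 51×1 = 2519; y[4] = 171×1 + 146×4 + 227×6 + 51×4 + 135×1 = 2456; y[5] = 146×1 + 227×4 + 51×6 + 135×4 + 98×1 = 1998; y[6] = 227×1 + 51×4 + 135×6 + 98×4 + 216×1 = 1849; y[7] = 51×1 + 135×4 + 98×6 + 216×4 = 2043; y[8] = 135×1 + 98×4 + 216×6 = 1823; y[9] = 98×1 + 216×4 = 962; y[10] = 216×1 = 216 → [171, 830, 1837, 2519, 2456, 1998, 1849, 2043, 1823, 962, 216]. Normalization factor = sum(kernel) = 16.

[171, 830, 1837, 2519, 2456, 1998, 1849, 2043, 1823, 962, 216]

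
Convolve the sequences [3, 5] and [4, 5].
y[0] = 3×4 = 12; y[1] = 3×5 + 5×4 = 35; y[2] = 5×5 = 25

[12, 35, 25]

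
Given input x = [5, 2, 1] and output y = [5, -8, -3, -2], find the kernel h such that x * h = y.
Output length 4 = len(x) + len(h) - 1 ⇒ len(h) = 2. Solve h forward using h[k] = (y[k] - Σ_{i≥1} x[i]·h[k-i]) / x[0]: h[0] = y[0] / x[0] = 5 / 5 = 1; h[1] = (y[1] - 2×1) / x[0] = (-8 - 2×1) / 5 = -2. So h = [1, -2]. Forward-check [5, 2, 1] * [1, -2]: y[0] = 5×1 = 5; y[1] = 5×-2 + 2×1 = -8; y[2] = 2×-2 + 1×1 = -3; y[3] = 1×-2 = -2 → [5, -8, -3, -2] ✓

[1, -2]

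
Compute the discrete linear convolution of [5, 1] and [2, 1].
y[0] = 5×2 = 10; y[1] = 5×1 + 1×2 = 7; y[2] = 1×1 = 1

[10, 7, 1]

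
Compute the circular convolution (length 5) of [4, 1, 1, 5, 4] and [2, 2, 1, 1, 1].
Use y[k] = Σ_j s[j]·t[(k-j) mod 5]. y[0] = 4×2 + 1×1 + 1×1 + 5×1 + 4×2 = 23; y[1] = 4×2 + 1×2 + 1×1 + 5×1 + 4×1 = 20; y[2] = 4×1 + 1×2 + 1×2 + 5×1 + 4×1 = 17; y[3] = 4×1 + 1×1 + 1×2 + 5×2 + 4×1 = 21; y[4] = 4×1 + 1×1 + 1×1 + 5×2 + 4×2 = 24. Result: [23, 20, 17, 21, 24]

[23, 20, 17, 21, 24]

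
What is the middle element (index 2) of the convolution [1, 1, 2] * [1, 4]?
Use y[k] = Σ_i a[i]·b[k-i] at k=2. y[2] = 1×4 + 2×1 = 6

6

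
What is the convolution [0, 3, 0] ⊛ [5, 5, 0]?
y[0] = 0×5 = 0; y[1] = 0×5 + 3×5 = 15; y[2] = 0×0 + 3×5 + 0×5 = 15; y[3] = 3×0 + 0×5 = 0; y[4] = 0×0 = 0

[0, 15, 15, 0, 0]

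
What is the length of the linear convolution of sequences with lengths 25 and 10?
Linear/full convolution length: m + n - 1 = 25 + 10 - 1 = 34

34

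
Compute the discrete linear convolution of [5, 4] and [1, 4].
y[0] = 5×1 = 5; y[1] = 5×4 + 4×1 = 24; y[2] = 4×4 = 16

[5, 24, 16]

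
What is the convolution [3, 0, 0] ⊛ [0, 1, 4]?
y[0] = 3×0 = 0; y[1] = 3×1 + 0×0 = 3; y[2] = 3×4 + 0×1 + 0×0 = 12; y[3] = 0×4 + 0×1 = 0; y[4] = 0×4 = 0

[0, 3, 12, 0, 0]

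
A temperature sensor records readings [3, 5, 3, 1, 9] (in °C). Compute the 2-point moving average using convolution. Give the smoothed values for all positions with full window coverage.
2-point moving average kernel = [1, 1]. Apply in 'valid' mode (full window coverage): avg[0] = (3 + 5) / 2 = 4.0; avg[1] = (5 + 3) / 2 = 4.0; avg[2] = (3 + 1) / 2 = 2.0; avg[3] = (1 + 9) / 2 = 5.0. Smoothed values: [4.0, 4.0, 2.0, 5.0]

[4.0, 4.0, 2.0, 5.0]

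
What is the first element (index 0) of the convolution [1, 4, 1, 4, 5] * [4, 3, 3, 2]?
Use y[k] = Σ_i a[i]·b[k-i] at k=0. y[0] = 1×4 = 4

4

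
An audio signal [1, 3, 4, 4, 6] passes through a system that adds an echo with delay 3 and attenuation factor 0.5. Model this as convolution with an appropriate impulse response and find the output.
Direct-path + delayed-attenuated-path model → impulse response h = [1, 0, 0, 0.5] (1 at lag 0, 0.5 at lag 3). Output y[n] = x[n] + 0.5·x[n - 3] (with x[n] = 0 outside 0..4): y[0] = 1 + 0.5×0 = 1; y[1] = 3 + 0.5×0 = 3; y[2] = 4 + 0.5×0 = 4; y[3] = 4 + 0.5×1 = 4.5; y[4] = 6 + 0.5×3 = 7.5; y[5] = 0 + 0.5×4 = 2.0; y[6] = 0 + 0.5×4 = 2.0; y[7] = 0 + 0.5×6 = 3.0. So y = [1, 3, 4, 4.5, 7.5, 2.0, 2.0, 3.0]

[1, 3, 4, 4.5, 7.5, 2.0, 2.0, 3.0]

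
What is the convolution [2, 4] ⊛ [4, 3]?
y[0] = 2×4 = 8; y[1] = 2×3 + 4×4 = 22; y[2] = 4×3 = 12

[8, 22, 12]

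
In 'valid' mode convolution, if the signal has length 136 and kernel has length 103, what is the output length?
'Valid' mode counts only positions where the kernel fully overlaps the signal: m - n + 1 = 136 - 103 + 1 = 34

34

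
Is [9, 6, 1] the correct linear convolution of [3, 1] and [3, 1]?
Recompute linear convolution of [3, 1] and [3, 1]: y[0] = 3×3 = 9; y[1] = 3×1 + 1×3 = 6; y[2] = 1×1 = 1 → [9, 6, 1]. Given [9, 6, 1] matches, so answer: Yes

Yes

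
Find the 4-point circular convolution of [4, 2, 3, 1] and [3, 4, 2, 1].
Use y[k] = Σ_j x[j]·h[(k-j) mod 4]. y[0] = 4×3 + 2×1 + 3×2 + 1×4 = 24; y[1] = 4×4 + 2×3 + 3×1 + 1×2 = 27; y[2] = 4×2 + 2×4 + 3×3 + 1×1 = 26; y[3] = 4×1 + 2×2 + 3×4 + 1×3 = 23. Result: [24, 27, 26, 23]

[24, 27, 26, 23]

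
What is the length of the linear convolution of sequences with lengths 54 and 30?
Linear/full convolution length: m + n - 1 = 54 + 30 - 1 = 83

83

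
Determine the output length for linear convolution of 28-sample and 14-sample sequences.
Linear/full convolution length: m + n - 1 = 28 + 14 - 1 = 41

41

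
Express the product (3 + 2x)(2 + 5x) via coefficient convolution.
Ascending coefficients: a = [3, 2], b = [2, 5]. c[0] = 3×2 = 6; c[1] = 3×5 + 2×2 = 19; c[2] = 2×5 = 10. Result coefficients: [6, 19, 10] → 6 + 19x + 10x^2

6 + 19x + 10x^2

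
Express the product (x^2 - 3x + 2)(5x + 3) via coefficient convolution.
Ascending coefficients: a = [2, -3, 1], b = [3, 5]. c[0] = 2×3 = 6; c[1] = 2×5 + -3×3 = 1; c[2] = -3×5 + 1×3 = -12; c[3] = 1×5 = 5. Result coefficients: [6, 1, -12, 5] → 5x^3 - 12x^2 + x + 6

5x^3 - 12x^2 + x + 6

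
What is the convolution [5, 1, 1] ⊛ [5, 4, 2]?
y[0] = 5×5 = 25; y[1] = 5×4 + 1×5 = 25; y[2] = 5×2 + 1×4 + 1×5 = 19; y[3] = 1×2 + 1×4 = 6; y[4] = 1×2 = 2

[25, 25, 19, 6, 2]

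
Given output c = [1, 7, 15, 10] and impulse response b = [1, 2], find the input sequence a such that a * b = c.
Deconvolve c=[1, 7, 15, 10] by b=[1, 2]. Since b[0]=1, solve forward: a[0] = c[0] / 1 = 1; a[1] = (c[1] - 1×2) / 1 = 5; a[2] = (c[2] - 5×2) / 1 = 5. So a = [1, 5, 5]. Check by forward convolution: c[0] = 1×1 = 1; c[1] = 1×2 + 5×1 = 7; c[2] = 5×2 + 5×1 = 15; c[3] = 5×2 = 10

[1, 5, 5]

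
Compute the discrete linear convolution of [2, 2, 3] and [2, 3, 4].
y[0] = 2×2 = 4; y[1] = 2×3 + 2×2 = 10; y[2] = 2×4 + 2×3 + 3×2 = 20; y[3] = 2×4 + 3×3 = 17; y[4] = 3×4 = 12

[4, 10, 20, 17, 12]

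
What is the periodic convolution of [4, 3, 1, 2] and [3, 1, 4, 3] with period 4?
Use y[k] = Σ_j x[j]·h[(k-j) mod 4]. y[0] = 4×3 + 3×3 + 1×4 + 2×1 = 27; y[1] = 4×1 + 3×3 + 1×3 + 2×4 = 24; y[2] = 4×4 + 3×1 + 1×3 + 2×3 = 28; y[3] = 4×3 + 3×4 + 1×1 + 2×3 = 31. Result: [27, 24, 28, 31]

[27, 24, 28, 31]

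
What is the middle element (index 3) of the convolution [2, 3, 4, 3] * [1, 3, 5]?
Use y[k] = Σ_i a[i]·b[k-i] at k=3. y[3] = 3×5 + 4×3 + 3×1 = 30

30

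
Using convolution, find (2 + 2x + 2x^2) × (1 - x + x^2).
Ascending coefficients: a = [2, 2, 2], b = [1, -1, 1]. c[0] = 2×1 = 2; c[1] = 2×-1 + 2×1 = 0; c[2] = 2×1 + 2×-1 + 2×1 = 2; c[3] = 2×1 + 2×-1 = 0; c[4] = 2×1 = 2. Result coefficients: [2, 0, 2, 0, 2] → 2 + 2x^2 + 2x^4

2 + 2x^2 + 2x^4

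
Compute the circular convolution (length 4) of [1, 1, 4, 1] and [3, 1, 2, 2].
Use y[k] = Σ_j f[j]·g[(k-j) mod 4]. y[0] = 1×3 + 1×2 + 4×2 + 1×1 = 14; y[1] = 1×1 + 1×3 + 4×2 + 1×2 = 14; y[2] = 1×2 + 1×1 + 4×3 + 1×2 = 17; y[3] = 1×2 + 1×2 + 4×1 + 1×3 = 11. Result: [14, 14, 17, 11]

[14, 14, 17, 11]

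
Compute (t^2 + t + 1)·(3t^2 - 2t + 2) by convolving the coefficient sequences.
Ascending coefficients: a = [1, 1, 1], b = [2, -2, 3]. c[0] = 1×2 = 2; c[1] = 1×-2 + 1×2 = 0; c[2] = 1×3 + 1×-2 + 1×2 = 3; c[3] = 1×3 + 1×-2 = 1; c[4] = 1×3 = 3. Result coefficients: [2, 0, 3, 1, 3] → 3t^4 + t^3 + 3t^2 + 2

3t^4 + t^3 + 3t^2 + 2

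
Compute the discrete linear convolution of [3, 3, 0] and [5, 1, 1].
y[0] = 3×5 = 15; y[1] = 3×1 + 3×5 = 18; y[2] = 3×1 + 3×1 + 0×5 = 6; y[3] = 3×1 + 0×1 = 3; y[4] = 0×1 = 0

[15, 18, 6, 3, 0]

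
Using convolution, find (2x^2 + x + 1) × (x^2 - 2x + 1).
Ascending coefficients: a = [1, 1, 2], b = [1, -2, 1]. c[0] = 1×1 = 1; c[1] = 1×-2 + 1×1 = -1; c[2] = 1×1 + 1×-2 + 2×1 = 1; c[3] = 1×1 + 2×-2 = -3; c[4] = 2×1 = 2. Result coefficients: [1, -1, 1, -3, 2] → 2x^4 - 3x^3 + x^2 - x + 1

2x^4 - 3x^3 + x^2 - x + 1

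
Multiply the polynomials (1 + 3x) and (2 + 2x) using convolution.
Ascending coefficients: a = [1, 3], b = [2, 2]. c[0] = 1×2 = 2; c[1] = 1×2 + 3×2 = 8; c[2] = 3×2 = 6. Result coefficients: [2, 8, 6] → 2 + 8x + 6x^2

2 + 8x + 6x^2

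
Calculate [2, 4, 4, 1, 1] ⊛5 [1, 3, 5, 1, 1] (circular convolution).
Use y[k] = Σ_j u[j]·v[(k-j) mod 5]. y[0] = 2×1 + 4×1 + 4×1 + 1×5 + 1×3 = 18; y[1] = 2×3 + 4×1 + 4×1 + 1×1 + 1×5 = 20; y[2] = 2×5 + 4×3 + 4×1 + 1×1 + 1×1 = 28; y[3] = 2×1 + 4×5 + 4×3 + 1×1 + 1×1 = 36; y[4] = 2×1 + 4×1 + 4×5 + 1×3 + 1×1 = 30. Result: [18, 20, 28, 36, 30]

[18, 20, 28, 36, 30]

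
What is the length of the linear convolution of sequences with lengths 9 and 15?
Linear/full convolution length: m + n - 1 = 9 + 15 - 1 = 23

23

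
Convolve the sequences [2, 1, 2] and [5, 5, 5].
y[0] = 2×5 = 10; y[1] = 2×5 + 1×5 = 15; y[2] = 2×5 + 1×5 + 2×5 = 25; y[3] = 1×5 + 2×5 = 15; y[4] = 2×5 = 10

[10, 15, 25, 15, 10]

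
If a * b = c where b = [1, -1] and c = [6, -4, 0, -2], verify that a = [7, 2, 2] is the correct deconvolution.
Forward-compute [7, 2, 2] * [1, -1]: c[0] = 7×1 = 7; c[1] = 7×-1 + 2×1 = -5; c[2] = 2×-1 + 2×1 = 0; c[3] = 2×-1 = -2 → [7, -5, 0, -2]. Does not match given c = [6, -4, 0, -2].

Not verified. [7, 2, 2] * [1, -1] = [7, -5, 0, -2], which differs from [6, -4, 0, -2] at index 0.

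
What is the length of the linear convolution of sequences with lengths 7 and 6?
Linear/full convolution length: m + n - 1 = 7 + 6 - 1 = 12

12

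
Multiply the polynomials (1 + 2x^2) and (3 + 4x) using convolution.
Ascending coefficients: a = [1, 0, 2], b = [3, 4]. c[0] = 1×3 = 3; c[1] = 1×4 + 0×3 = 4; c[2] = 0×4 + 2×3 = 6; c[3] = 2×4 = 8. Result coefficients: [3, 4, 6, 8] → 3 + 4x + 6x^2 + 8x^3

3 + 4x + 6x^2 + 8x^3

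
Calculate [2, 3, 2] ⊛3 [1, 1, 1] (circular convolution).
Use y[k] = Σ_j f[j]·g[(k-j) mod 3]. y[0] = 2×1 + 3×1 + 2×1 = 7; y[1] = 2×1 + 3×1 + 2×1 = 7; y[2] = 2×1 + 3×1 + 2×1 = 7. Result: [7, 7, 7]

[7, 7, 7]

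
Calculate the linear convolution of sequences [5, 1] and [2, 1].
y[0] = 5×2 = 10; y[1] = 5×1 + 1×2 = 7; y[2] = 1×1 = 1

[10, 7, 1]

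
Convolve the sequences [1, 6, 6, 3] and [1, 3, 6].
y[0] = 1×1 = 1; y[1] = 1×3 + 6×1 = 9; y[2] = 1×6 + 6×3 + 6×1 = 30; y[3] = 6×6 + 6×3 + 3×1 = 57; y[4] = 6×6 + 3×3 = 45; y[5] = 3×6 = 18

[1, 9, 30, 57, 45, 18]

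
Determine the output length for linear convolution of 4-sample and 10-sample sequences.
Linear/full convolution length: m + n - 1 = 4 + 10 - 1 = 13

13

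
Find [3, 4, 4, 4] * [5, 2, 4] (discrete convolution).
y[0] = 3×5 = 15; y[1] = 3×2 + 4×5 = 26; y[2] = 3×4 + 4×2 + 4×5 = 40; y[3] = 4×4 + 4×2 + 4×5 = 44; y[4] = 4×4 + 4×2 = 24; y[5] = 4×4 = 16

[15, 26, 40, 44, 24, 16]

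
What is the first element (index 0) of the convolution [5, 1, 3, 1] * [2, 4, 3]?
Use y[k] = Σ_i a[i]·b[k-i] at k=0. y[0] = 5×2 = 10

10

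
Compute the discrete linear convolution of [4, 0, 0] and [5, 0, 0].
y[0] = 4×5 = 20; y[1] = 4×0 + 0×5 = 0; y[2] = 4×0 + 0×0 + 0×5 = 0; y[3] = 0×0 + 0×0 = 0; y[4] = 0×0 = 0

[20, 0, 0, 0, 0]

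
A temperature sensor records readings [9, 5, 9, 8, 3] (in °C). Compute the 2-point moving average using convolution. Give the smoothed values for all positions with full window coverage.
2-point moving average kernel = [1, 1]. Apply in 'valid' mode (full window coverage): avg[0] = (9 + 5) / 2 = 7.0; avg[1] = (5 + 9) / 2 = 7.0; avg[2] = (9 + 8) / 2 = 8.5; avg[3] = (8 + 3) / 2 = 5.5. Smoothed values: [7.0, 7.0, 8.5, 5.5]

[7.0, 7.0, 8.5, 5.5]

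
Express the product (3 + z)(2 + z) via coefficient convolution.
Ascending coefficients: a = [3, 1], b = [2, 1]. c[0] = 3×2 = 6; c[1] = 3×1 + 1×2 = 5; c[2] = 1×1 = 1. Result coefficients: [6, 5, 1] → 6 + 5z + z^2

6 + 5z + z^2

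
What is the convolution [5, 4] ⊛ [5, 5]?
y[0] = 5×5 = 25; y[1] = 5×5 + 4×5 = 45; y[2] = 4×5 = 20

[25, 45, 20]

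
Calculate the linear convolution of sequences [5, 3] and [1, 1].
y[0] = 5×1 = 5; y[1] = 5×1 + 3×1 = 8; y[2] = 3×1 = 3

[5, 8, 3]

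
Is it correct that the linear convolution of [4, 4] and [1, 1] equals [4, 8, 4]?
Recompute linear convolution of [4, 4] and [1, 1]: y[0] = 4×1 = 4; y[1] = 4×1 + 4×1 = 8; y[2] = 4×1 = 4 → [4, 8, 4]. Given [4, 8, 4] matches, so answer: Yes

Yes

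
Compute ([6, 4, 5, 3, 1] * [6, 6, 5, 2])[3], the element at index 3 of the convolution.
Use y[k] = Σ_i a[i]·b[k-i] at k=3. y[3] = 6×2 + 4×5 + 5×6 + 3×6 = 80

80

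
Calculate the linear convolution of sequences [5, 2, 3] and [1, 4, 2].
y[0] = 5×1 = 5; y[1] = 5×4 + 2×1 = 22; y[2] = 5×2 + 2×4 + 3×1 = 21; y[3] = 2×2 + 3×4 = 16; y[4] = 3×2 = 6

[5, 22, 21, 16, 6]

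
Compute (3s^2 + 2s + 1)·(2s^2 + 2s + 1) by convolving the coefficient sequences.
Ascending coefficients: a = [1, 2, 3], b = [1, 2, 2]. c[0] = 1×1 = 1; c[1] = 1×2 + 2×1 = 4; c[2] = 1×2 + 2×2 + 3×1 = 9; c[3] = 2×2 + 3×2 = 10; c[4] = 3×2 = 6. Result coefficients: [1, 4, 9, 10, 6] → 6s^4 + 10s^3 + 9s^2 + 4s + 1

6s^4 + 10s^3 + 9s^2 + 4s + 1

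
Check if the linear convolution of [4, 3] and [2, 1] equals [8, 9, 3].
Recompute linear convolution of [4, 3] and [2, 1]: y[0] = 4×2 = 8; y[1] = 4×1 + 3×2 = 10; y[2] = 3×1 = 3 → [8, 10, 3]. Compare to given [8, 9, 3]: they differ at index 1: given 9, correct 10, so answer: No

No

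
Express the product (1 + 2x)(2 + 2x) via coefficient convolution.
Ascending coefficients: a = [1, 2], b = [2, 2]. c[0] = 1×2 = 2; c[1] = 1×2 + 2×2 = 6; c[2] = 2×2 = 4. Result coefficients: [2, 6, 4] → 2 + 6x + 4x^2

2 + 6x + 4x^2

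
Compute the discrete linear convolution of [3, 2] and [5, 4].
y[0] = 3×5 = 15; y[1] = 3×4 + 2×5 = 22; y[2] = 2×4 = 8

[15, 22, 8]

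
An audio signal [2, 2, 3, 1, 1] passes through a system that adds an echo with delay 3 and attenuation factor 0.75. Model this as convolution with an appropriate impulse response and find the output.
Direct-path + delayed-attenuated-path model → impulse response h = [1, 0, 0, 0.75] (1 at lag 0, 0.75 at lag 3). Output y[n] = x[n] + 0.75·x[n - 3] (with x[n] = 0 outside 0..4): y[0] = 2 + 0.75×0 = 2; y[1] = 2 + 0.75×0 = 2; y[2] = 3 + 0.75×0 = 3; y[3] = 1 + 0.75×2 = 2.5; y[4] = 1 + 0.75×2 = 2.5; y[5] = 0 + 0.75×3 = 2.25; y[6] = 0 + 0.75×1 = 0.75; y[7] = 0 + 0.75×1 = 0.75. So y = [2, 2, 3, 2.5, 2.5, 2.25, 0.75, 0.75]

[2, 2, 3, 2.5, 2.5, 2.25, 0.75, 0.75]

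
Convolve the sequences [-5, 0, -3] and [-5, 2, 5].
y[0] = -5×-5 = 25; y[1] = -5×2 + 0×-5 = -10; y[2] = -5×5 + 0×2 + -3×-5 = -10; y[3] = 0×5 + -3×2 = -6; y[4] = -3×5 = -15

[25, -10, -10, -6, -15]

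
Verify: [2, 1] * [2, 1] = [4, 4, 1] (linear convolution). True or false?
Recompute linear convolution of [2, 1] and [2, 1]: y[0] = 2×2 = 4; y[1] = 2×1 + 1×2 = 4; y[2] = 1×1 = 1 → [4, 4, 1]. Given [4, 4, 1] matches, so answer: Yes

Yes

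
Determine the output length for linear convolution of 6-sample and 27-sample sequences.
Linear/full convolution length: m + n - 1 = 6 + 27 - 1 = 32

32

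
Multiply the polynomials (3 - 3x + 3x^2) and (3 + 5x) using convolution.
Ascending coefficients: a = [3, -3, 3], b = [3, 5]. c[0] = 3×3 = 9; c[1] = 3×5 + -3×3 = 6; c[2] = -3×5 + 3×3 = -6; c[3] = 3×5 = 15. Result coefficients: [9, 6, -6, 15] → 9 + 6x - 6x^2 + 15x^3

9 + 6x - 6x^2 + 15x^3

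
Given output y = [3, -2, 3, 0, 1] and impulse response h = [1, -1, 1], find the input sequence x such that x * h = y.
Deconvolve y=[3, -2, 3, 0, 1] by h=[1, -1, 1]. Since h[0]=1, solve forward: x[0] = y[0] / 1 = 3; x[1] = (y[1] - 3×-1) / 1 = 1; x[2] = (y[2] - 1×-1 - 3×1) / 1 = 1. So x = [3, 1, 1]. Check by forward convolution: y[0] = 3×1 = 3; y[1] = 3×-1 + 1×1 = -2; y[2] = 3×1 + 1×-1 + 1×1 = 3; y[3] = 1×1 + 1×-1 = 0; y[4] = 1×1 = 1

[3, 1, 1]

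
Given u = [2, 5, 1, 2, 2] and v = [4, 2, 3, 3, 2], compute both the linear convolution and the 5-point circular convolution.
Linear: y_lin[0] = 2×4 = 8; y_lin[1] = 2×2 + 5×4 = 24; y_lin[2] = 2×3 + 5×2 + 1×4 = 20; y_lin[3] = 2×3 + 5×3 + 1×2 + 2×4 = 31; y_lin[4] = 2×2 + 5×3 + 1×3 + 2×2 + 2×4 = 34; y_lin[5] = 5×2 + 1×3 + 2×3 + 2×2 = 23; y_lin[6] = 1×2 + 2×3 + 2×3 = 14; y_lin[7] = 2×2 + 2×3 = 10; y_lin[8] = 2×2 = 4 → [8, 24, 20, 31, 34, 23, 14, 10, 4]. Circular (length 5): y[0] = 2×4 + 5×2 + 1×3 + 2×3 + 2×2 = 31; y[1] = 2×2 + 5×4 + 1×2 + 2×3 + 2×3 = 38; y[2] = 2×3 + 5×2 + 1×4 + 2×2 + 2×3 = 30; y[3] = 2×3 + 5×3 + 1×2 + 2×4 + 2×2 = 35; y[4] = 2×2 + 5×3 + 1×3 + 2×2 + 2×4 = 34 → [31, 38, 30, 35, 34]

Linear: [8, 24, 20, 31, 34, 23, 14, 10, 4], Circular: [31, 38, 30, 35, 34]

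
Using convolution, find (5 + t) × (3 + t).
Ascending coefficients: a = [5, 1], b = [3, 1]. c[0] = 5×3 = 15; c[1] = 5×1 + 1×3 = 8; c[2] = 1×1 = 1. Result coefficients: [15, 8, 1] → 15 + 8t + t^2

15 + 8t + t^2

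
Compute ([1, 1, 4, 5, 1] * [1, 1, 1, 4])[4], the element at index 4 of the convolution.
Use y[k] = Σ_i a[i]·b[k-i] at k=4. y[4] = 1×4 + 4×1 + 5×1 + 1×1 = 14

14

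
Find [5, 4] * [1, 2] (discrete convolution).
y[0] = 5×1 = 5; y[1] = 5×2 + 4×1 = 14; y[2] = 4×2 = 8

[5, 14, 8]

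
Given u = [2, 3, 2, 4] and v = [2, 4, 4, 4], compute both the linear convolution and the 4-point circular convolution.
Linear: y_lin[0] = 2×2 = 4; y_lin[1] = 2×4 + 3×2 = 14; y_lin[2] = 2×4 + 3×4 + 2×2 = 24; y_lin[3] = 2×4 + 3×4 + 2×4 + 4×2 = 36; y_lin[4] = 3×4 + 2×4 + 4×4 = 36; y_lin[5] = 2×4 + 4×4 = 24; y_lin[6] = 4×4 = 16 → [4, 14, 24, 36, 36, 24, 16]. Circular (length 4): y[0] = 2×2 + 3×4 + 2×4 + 4×4 = 40; y[1] = 2×4 + 3×2 + 2×4 + 4×4 = 38; y[2] = 2×4 + 3×4 + 2×2 + 4×4 = 40; y[3] = 2×4 + 3×4 + 2×4 + 4×2 = 36 → [40, 38, 40, 36]

Linear: [4, 14, 24, 36, 36, 24, 16], Circular: [40, 38, 40, 36]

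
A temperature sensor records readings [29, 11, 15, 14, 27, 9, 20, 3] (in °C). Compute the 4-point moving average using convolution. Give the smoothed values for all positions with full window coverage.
4-point moving average kernel = [1, 1, 1, 1]. Apply in 'valid' mode (full window coverage): avg[0] = (29 + 11 + 15 + 14) / 4 = 17.25; avg[1] = (11 + 15 + 14 + 27) / 4 = 16.75; avg[2] = (15 + 14 + 27 + 9) / 4 = 16.25; avg[3] = (14 + 27 + 9 + 20) / 4 = 17.5; avg[4] = (27 + 9 + 20 + 3) / 4 = 14.75. Smoothed values: [17.25, 16.75, 16.25, 17.5, 14.75]

[17.25, 16.75, 16.25, 17.5, 14.75]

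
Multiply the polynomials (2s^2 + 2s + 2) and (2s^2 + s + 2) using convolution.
Ascending coefficients: a = [2, 2, 2], b = [2, 1, 2]. c[0] = 2×2 = 4; c[1] = 2×1 + 2×2 = 6; c[2] = 2×2 + 2×1 + 2×2 = 10; c[3] = 2×2 + 2×1 = 6; c[4] = 2×2 = 4. Result coefficients: [4, 6, 10, 6, 4] → 4s^4 + 6s^3 + 10s^2 + 6s + 4

4s^4 + 6s^3 + 10s^2 + 6s + 4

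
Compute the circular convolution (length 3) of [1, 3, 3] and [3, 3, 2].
Use y[k] = Σ_j u[j]·v[(k-j) mod 3]. y[0] = 1×3 + 3×2 + 3×3 = 18; y[1] = 1×3 + 3×3 + 3×2 = 18; y[2] = 1×2 + 3×3 + 3×3 = 20. Result: [18, 18, 20]

[18, 18, 20]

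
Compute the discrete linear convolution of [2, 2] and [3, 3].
y[0] = 2×3 = 6; y[1] = 2×3 + 2×3 = 12; y[2] = 2×3 = 6

[6, 12, 6]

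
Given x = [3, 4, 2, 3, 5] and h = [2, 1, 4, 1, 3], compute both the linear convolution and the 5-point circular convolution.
Linear: y_lin[0] = 3×2 = 6; y_lin[1] = 3×1 + 4×2 = 11; y_lin[2] = 3×4 + 4×1 + 2×2 = 20; y_lin[3] = 3×1 + 4×4 + 2×1 + 3×2 = 27; y_lin[4] = 3×3 + 4×1 + 2×4 + 3×1 + 5×2 = 34; y_lin[5] = 4×3 + 2×1 + 3×4 + 5×1 = 31; y_lin[6] = 2×3 + 3×1 + 5×4 = 29; y_lin[7] = 3×3 + 5×1 = 14; y_lin[8] = 5×3 = 15 → [6, 11, 20, 27, 34, 31, 29, 14, 15]. Circular (length 5): y[0] = 3×2 + 4×3 + 2×1 + 3×4 + 5×1 = 37; y[1] = 3×1 + 4×2 + 2×3 + 3×1 + 5×4 = 40; y[2] = 3×4 + 4×1 + 2×2 + 3×3 + 5×1 = 34; y[3] = 3×1 + 4×4 + 2×1 + 3×2 + 5×3 = 42; y[4] = 3×3 + 4×1 + 2×4 + 3×1 + 5×2 = 34 → [37, 40, 34, 42, 34]

Linear: [6, 11, 20, 27, 34, 31, 29, 14, 15], Circular: [37, 40, 34, 42, 34]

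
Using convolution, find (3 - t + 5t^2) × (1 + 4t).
Ascending coefficients: a = [3, -1, 5], b = [1, 4]. c[0] = 3×1 = 3; c[1] = 3×4 + -1×1 = 11; c[2] = -1×4 + 5×1 = 1; c[3] = 5×4 = 20. Result coefficients: [3, 11, 1, 20] → 3 + 11t + t^2 + 20t^3

3 + 11t + t^2 + 20t^3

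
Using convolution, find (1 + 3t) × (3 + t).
Ascending coefficients: a = [1, 3], b = [3, 1]. c[0] = 1×3 = 3; c[1] = 1×1 + 3×3 = 10; c[2] = 3×1 = 3. Result coefficients: [3, 10, 3] → 3 + 10t + 3t^2

3 + 10t + 3t^2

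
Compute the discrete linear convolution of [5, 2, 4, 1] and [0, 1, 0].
y[0] = 5×0 = 0; y[1] = 5×1 + 2×0 = 5; y[2] = 5×0 + 2×1 + 4×0 = 2; y[3] = 2×0 + 4×1 + 1×0 = 4; y[4] = 4×0 + 1×1 = 1; y[5] = 1×0 = 0

[0, 5, 2, 4, 1, 0]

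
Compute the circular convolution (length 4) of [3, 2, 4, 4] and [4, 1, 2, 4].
Use y[k] = Σ_j x[j]·h[(k-j) mod 4]. y[0] = 3×4 + 2×4 + 4×2 + 4×1 = 32; y[1] = 3×1 + 2×4 + 4×4 + 4×2 = 35; y[2] = 3×2 + 2×1 + 4×4 + 4×4 = 40; y[3] = 3×4 + 2×2 + 4×1 + 4×4 = 36. Result: [32, 35, 40, 36]

[32, 35, 40, 36]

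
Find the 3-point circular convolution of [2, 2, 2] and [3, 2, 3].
Use y[k] = Σ_j f[j]·g[(k-j) mod 3]. y[0] = 2×3 + 2×3 + 2×2 = 16; y[1] = 2×2 + 2×3 + 2×3 = 16; y[2] = 2×3 + 2×2 + 2×3 = 16. Result: [16, 16, 16]

[16, 16, 16]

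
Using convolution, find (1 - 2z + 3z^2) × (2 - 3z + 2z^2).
Ascending coefficients: a = [1, -2, 3], b = [2, -3, 2]. c[0] = 1×2 = 2; c[1] = 1×-3 + -2×2 = -7; c[2] = 1×2 + -2×-3 + 3×2 = 14; c[3] = -2×2 + 3×-3 = -13; c[4] = 3×2 = 6. Result coefficients: [2, -7, 14, -13, 6] → 2 - 7z + 14z^2 - 13z^3 + 6z^4

2 - 7z + 14z^2 - 13z^3 + 6z^4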